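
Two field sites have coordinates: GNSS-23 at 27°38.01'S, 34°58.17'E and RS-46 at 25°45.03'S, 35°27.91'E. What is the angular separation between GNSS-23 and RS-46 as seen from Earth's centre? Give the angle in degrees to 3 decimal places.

1.934°

GNSS-23: φ = -27.63350°, λ = +34.96950°
RS-46: φ = -25.75050°, λ = +35.46517°
Δφ = 1.8830°,  Δλ = 0.4957°
a = sin²(Δφ/2) + cos φ₁ cos φ₂ sin²(Δλ/2) = 0.000285
c = 2·arcsin(√a) = 0.033761 rad = 1.9344°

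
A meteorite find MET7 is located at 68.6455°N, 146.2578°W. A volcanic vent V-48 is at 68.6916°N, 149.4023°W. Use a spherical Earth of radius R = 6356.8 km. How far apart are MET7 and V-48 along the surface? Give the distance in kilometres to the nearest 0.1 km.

127.0 km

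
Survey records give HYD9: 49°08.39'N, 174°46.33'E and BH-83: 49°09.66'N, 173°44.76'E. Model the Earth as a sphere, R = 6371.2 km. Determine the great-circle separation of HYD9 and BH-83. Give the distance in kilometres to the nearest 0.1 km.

74.7 km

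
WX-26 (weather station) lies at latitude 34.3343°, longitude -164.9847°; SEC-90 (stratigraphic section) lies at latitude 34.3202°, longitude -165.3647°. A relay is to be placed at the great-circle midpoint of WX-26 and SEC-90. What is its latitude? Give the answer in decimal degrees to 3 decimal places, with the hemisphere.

34.327°N

Bx = cos φ₂ cos Δλ = 0.825881,  By = cos φ₂ sin Δλ = -0.005478
φₘ = atan2(sin φ₁ + sin φ₂, √((cos φ₁ + Bx)² + By²)) = 34.32740°
λₘ = λ₁ + atan2(By, cos φ₁ + Bx) = -165.17472°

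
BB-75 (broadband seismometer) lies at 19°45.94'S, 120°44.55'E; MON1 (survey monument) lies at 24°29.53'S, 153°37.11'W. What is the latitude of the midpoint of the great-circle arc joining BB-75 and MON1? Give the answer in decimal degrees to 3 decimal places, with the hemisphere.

29.001°S

BB-75: φ = -19.76567°, λ = +120.74250°
MON1: φ = -24.49217°, λ = -153.61850°
Bx = cos φ₂ cos Δλ = 0.069198,  By = cos φ₂ sin Δλ = 0.907383
φₘ = atan2(sin φ₁ + sin φ₂, √((cos φ₁ + Bx)² + By²)) = -29.00071°
λₘ = λ₁ + atan2(By, cos φ₁ + Bx) = 162.67106°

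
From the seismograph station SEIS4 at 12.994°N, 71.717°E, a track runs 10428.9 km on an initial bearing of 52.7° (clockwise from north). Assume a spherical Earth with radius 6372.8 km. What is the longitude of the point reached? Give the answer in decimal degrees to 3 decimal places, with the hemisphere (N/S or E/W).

δ = d/R = 10428.9/6372.8 = 1.636471 rad
φ₂ = arcsin(sin φ₁ cos δ + cos φ₁ sin δ cos θ)
   = arcsin(0.22485·-0.06563 + 0.97439·0.99784·0.60599) = 35.06057°
λ₂ = λ₁ + atan2(sin θ sin δ cos φ₁, cos δ − sin φ₁ sin φ₂) = 175.85301°

175.853°E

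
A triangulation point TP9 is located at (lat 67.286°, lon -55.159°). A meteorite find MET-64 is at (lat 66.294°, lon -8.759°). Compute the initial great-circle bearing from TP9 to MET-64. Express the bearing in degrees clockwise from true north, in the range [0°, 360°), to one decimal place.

71.4°

Δλ = 46.4000°
y = sin Δλ · cos φ₂ = 0.291149
x = cos φ₁ sin φ₂ − sin φ₁ cos φ₂ cos Δλ = 0.097796
θ = atan2(y, x) = 71.4330° → 71.4330° (mod 360°)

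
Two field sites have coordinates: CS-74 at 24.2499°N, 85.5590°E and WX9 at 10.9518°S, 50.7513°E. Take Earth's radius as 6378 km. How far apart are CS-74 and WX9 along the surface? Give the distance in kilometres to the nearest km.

Δφ = -35.2017°,  Δλ = -34.8077°
a = sin²(Δφ/2) + cos φ₁ cos φ₂ sin²(Δλ/2) = 0.171520
c = 2·arcsin(√a) = 0.854017 rad = 48.9316°
d = R·c = 6378 × 0.854017 = 5446.9 km

5447 km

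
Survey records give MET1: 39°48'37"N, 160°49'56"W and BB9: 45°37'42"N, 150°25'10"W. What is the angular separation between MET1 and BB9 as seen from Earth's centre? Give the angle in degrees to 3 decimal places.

MET1: φ = +39.81028°, λ = -160.83222°
BB9: φ = +45.62833°, λ = -150.41944°
Δφ = 5.8181°,  Δλ = 10.4128°
a = sin²(Δφ/2) + cos φ₁ cos φ₂ sin²(Δλ/2) = 0.006999
c = 2·arcsin(√a) = 0.167516 rad = 9.5980°

9.598°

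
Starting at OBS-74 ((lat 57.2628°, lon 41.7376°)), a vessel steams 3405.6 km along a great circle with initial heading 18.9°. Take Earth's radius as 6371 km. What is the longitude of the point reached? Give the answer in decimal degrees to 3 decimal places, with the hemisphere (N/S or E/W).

111.781°E

δ = d/R = 3405.6/6371 = 0.534547 rad
φ₂ = arcsin(sin φ₁ cos δ + cos φ₁ sin δ cos θ)
   = arcsin(0.84116·0.86050 + 0.54079·0.50945·0.94609) = 79.88862°
λ₂ = λ₁ + atan2(sin θ sin δ cos φ₁, cos δ − sin φ₁ sin φ₂) = 111.78113°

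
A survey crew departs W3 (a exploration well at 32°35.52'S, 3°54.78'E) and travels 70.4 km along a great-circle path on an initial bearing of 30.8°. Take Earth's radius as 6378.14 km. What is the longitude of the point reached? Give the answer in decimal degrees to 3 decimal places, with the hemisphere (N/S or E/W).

4.295°E

W3: φ = -32.59200°, λ = +3.91300°
δ = d/R = 70.4/6378.14 = 0.011038 rad
φ₂ = arcsin(sin φ₁ cos δ + cos φ₁ sin δ cos θ)
   = arcsin(-0.53865·0.99994 + 0.84253·0.01104·0.85896) = -32.04820°
λ₂ = λ₁ + atan2(sin θ sin δ cos φ₁, cos δ − sin φ₁ sin φ₂) = 4.29504°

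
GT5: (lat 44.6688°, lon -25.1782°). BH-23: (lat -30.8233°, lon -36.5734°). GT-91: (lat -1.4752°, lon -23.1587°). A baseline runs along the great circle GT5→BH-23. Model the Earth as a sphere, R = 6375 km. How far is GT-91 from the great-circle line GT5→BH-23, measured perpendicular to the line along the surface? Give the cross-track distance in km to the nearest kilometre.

δ₁₃ = central angle GT5→GT-91 = 0.805977 rad  (haversine)
θ₁₃ = bearing GT5→GT-91 = 177.201°,  θ₁₂ = bearing GT5→BH-23 = 190.062°
dₓₜ = R·arcsin(sin δ₁₃ · sin(θ₁₃ − θ₁₂)) = 6375·arcsin(0.72151·sin(-12.860°)) = -1028.209 km
|dₓₜ| = 1028.209 km

1028 km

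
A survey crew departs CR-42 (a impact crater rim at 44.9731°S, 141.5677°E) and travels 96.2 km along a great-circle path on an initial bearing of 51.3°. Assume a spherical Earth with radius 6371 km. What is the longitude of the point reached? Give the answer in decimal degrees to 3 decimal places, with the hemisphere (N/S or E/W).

142.513°E

δ = d/R = 96.2/6371 = 0.015100 rad
φ₂ = arcsin(sin φ₁ cos δ + cos φ₁ sin δ cos θ)
   = arcsin(-0.70677·0.99989 + 0.70744·0.01510·0.62524) = -44.42825°
λ₂ = λ₁ + atan2(sin θ sin δ cos φ₁, cos δ − sin φ₁ sin φ₂) = 142.51318°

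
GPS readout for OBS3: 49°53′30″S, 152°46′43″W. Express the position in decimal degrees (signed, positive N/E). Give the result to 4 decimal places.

-49.8917°, -152.7786°

lat: 49.8917° S → -49.8917°
lon: 152.7786° W → -152.7786°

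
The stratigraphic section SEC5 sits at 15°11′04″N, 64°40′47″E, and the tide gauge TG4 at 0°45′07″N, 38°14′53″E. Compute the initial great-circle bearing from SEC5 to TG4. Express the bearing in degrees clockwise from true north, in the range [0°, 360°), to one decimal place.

243.5°

SEC5: φ = +15.18444°, λ = +64.67972°
TG4: φ = +0.75194°, λ = +38.24806°
Δλ = -26.4317°
y = sin Δλ · cos φ₂ = -0.445092
x = cos φ₁ sin φ₂ − sin φ₁ cos φ₂ cos Δλ = -0.221861
θ = atan2(y, x) = -116.4945° → 243.5055° (mod 360°)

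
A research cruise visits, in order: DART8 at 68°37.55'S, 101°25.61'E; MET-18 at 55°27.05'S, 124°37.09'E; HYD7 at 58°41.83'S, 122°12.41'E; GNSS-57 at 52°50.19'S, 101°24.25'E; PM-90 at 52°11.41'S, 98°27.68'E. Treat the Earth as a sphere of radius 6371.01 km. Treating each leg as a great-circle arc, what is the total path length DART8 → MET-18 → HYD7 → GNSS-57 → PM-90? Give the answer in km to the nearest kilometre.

3924 km

DART8: φ = -68.62583°, λ = +101.42683°
MET-18: φ = -55.45083°, λ = +124.61817°
HYD7: φ = -58.69717°, λ = +122.20683°
GNSS-57: φ = -52.83650°, λ = +101.40417°
PM-90: φ = -52.19017°, λ = +98.46133°
DART8→MET-18: c = 0.294398 rad, d = 1875.61 km
MET-18→HYD7: c = 0.061093 rad, d = 389.23 km
HYD7→GNSS-57: c = 0.227150 rad, d = 1447.17 km
GNSS-57→PM-90: c = 0.033228 rad, d = 211.70 km
Total = 1875.61 + 389.23 + 1447.17 + 211.70 = 3923.71 km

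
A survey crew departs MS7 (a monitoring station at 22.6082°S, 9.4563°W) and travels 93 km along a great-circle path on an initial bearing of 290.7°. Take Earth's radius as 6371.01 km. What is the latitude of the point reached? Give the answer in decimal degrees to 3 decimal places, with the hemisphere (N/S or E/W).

δ = d/R = 93/6371.01 = 0.014597 rad
φ₂ = arcsin(sin φ₁ cos δ + cos φ₁ sin δ cos θ)
   = arcsin(-0.38443·0.99989 + 0.92316·0.01460·0.35347) = -22.31035°
λ₂ = λ₁ + atan2(sin θ sin δ cos φ₁, cos δ − sin φ₁ sin φ₂) = -10.30198°

22.310°S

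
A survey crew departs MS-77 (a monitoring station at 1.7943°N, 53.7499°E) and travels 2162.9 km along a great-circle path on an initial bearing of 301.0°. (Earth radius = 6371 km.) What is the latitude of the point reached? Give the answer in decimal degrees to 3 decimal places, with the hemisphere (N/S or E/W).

δ = d/R = 2162.9/6371 = 0.339491 rad
φ₂ = arcsin(sin φ₁ cos δ + cos φ₁ sin δ cos θ)
   = arcsin(0.03131·0.94292 + 0.99951·0.33301·0.51504) = 11.59262°
λ₂ = λ₁ + atan2(sin θ sin δ cos φ₁, cos δ − sin φ₁ sin φ₂) = 36.80888°

11.593°N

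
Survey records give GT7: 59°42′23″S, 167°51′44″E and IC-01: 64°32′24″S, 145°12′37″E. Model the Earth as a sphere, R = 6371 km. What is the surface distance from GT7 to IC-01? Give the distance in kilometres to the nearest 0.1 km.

1285.4 km

GT7: φ = -59.70639°, λ = +167.86222°
IC-01: φ = -64.54000°, λ = +145.21028°
Δφ = -4.8336°,  Δλ = -22.6519°
a = sin²(Δφ/2) + cos φ₁ cos φ₂ sin²(Δλ/2) = 0.010142
c = 2·arcsin(√a) = 0.201755 rad = 11.5597°
d = R·c = 6371 × 0.201755 = 1285.4 km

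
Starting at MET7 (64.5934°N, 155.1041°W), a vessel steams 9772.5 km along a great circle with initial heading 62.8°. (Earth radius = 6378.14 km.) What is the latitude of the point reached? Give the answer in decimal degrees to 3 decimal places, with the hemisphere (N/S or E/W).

13.346°N

δ = d/R = 9772.5/6378.14 = 1.532186 rad
φ₂ = arcsin(sin φ₁ cos δ + cos φ₁ sin δ cos θ)
   = arcsin(0.90329·0.03860 + 0.42904·0.99925·0.45710) = 13.34617°
λ₂ = λ₁ + atan2(sin θ sin δ cos φ₁, cos δ − sin φ₁ sin φ₂) = -41.08673°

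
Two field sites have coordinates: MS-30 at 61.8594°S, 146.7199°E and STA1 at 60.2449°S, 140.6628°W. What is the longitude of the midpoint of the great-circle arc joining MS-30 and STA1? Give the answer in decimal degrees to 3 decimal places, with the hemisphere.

175.899°W

Bx = cos φ₂ cos Δλ = 0.148269,  By = cos φ₂ sin Δλ = 0.473628
φₘ = atan2(sin φ₁ + sin φ₂, √((cos φ₁ + Bx)² + By²)) = -65.97252°
λₘ = λ₁ + atan2(By, cos φ₁ + Bx) = -175.89909°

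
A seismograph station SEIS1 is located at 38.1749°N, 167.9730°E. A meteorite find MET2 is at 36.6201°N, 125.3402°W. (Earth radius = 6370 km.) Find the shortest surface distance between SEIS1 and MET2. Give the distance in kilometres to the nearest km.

Δφ = -1.5548°,  Δλ = 66.6868°
a = sin²(Δφ/2) + cos φ₁ cos φ₂ sin²(Δλ/2) = 0.190808
c = 2·arcsin(√a) = 0.904113 rad = 51.8018°
d = R·c = 6370 × 0.904113 = 5759.2 km

5759 km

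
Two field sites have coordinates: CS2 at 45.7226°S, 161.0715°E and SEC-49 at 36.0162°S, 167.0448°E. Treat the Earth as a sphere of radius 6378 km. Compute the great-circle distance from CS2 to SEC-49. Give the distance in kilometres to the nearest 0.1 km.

1190.9 km

Δφ = 9.7064°,  Δλ = 5.9733°
a = sin²(Δφ/2) + cos φ₁ cos φ₂ sin²(Δλ/2) = 0.008691
c = 2·arcsin(√a) = 0.186719 rad = 10.6982°
d = R·c = 6378 × 0.186719 = 1190.9 km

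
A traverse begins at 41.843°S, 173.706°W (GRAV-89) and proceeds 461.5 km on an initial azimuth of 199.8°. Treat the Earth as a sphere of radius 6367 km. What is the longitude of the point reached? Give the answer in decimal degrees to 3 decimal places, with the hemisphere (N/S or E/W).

175.720°W

δ = d/R = 461.5/6367 = 0.072483 rad
φ₂ = arcsin(sin φ₁ cos δ + cos φ₁ sin δ cos θ)
   = arcsin(-0.66709·0.99737 + 0.74498·0.07242·-0.94088) = -45.73354°
λ₂ = λ₁ + atan2(sin θ sin δ cos φ₁, cos δ − sin φ₁ sin φ₂) = -175.72009°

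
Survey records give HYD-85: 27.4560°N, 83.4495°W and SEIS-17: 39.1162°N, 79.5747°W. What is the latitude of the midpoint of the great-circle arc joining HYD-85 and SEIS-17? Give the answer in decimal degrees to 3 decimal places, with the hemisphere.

Bx = cos φ₂ cos Δλ = 0.774094,  By = cos φ₂ sin Δλ = 0.052430
φₘ = atan2(sin φ₁ + sin φ₂, √((cos φ₁ + Bx)² + By²)) = 33.30106°
λₘ = λ₁ + atan2(By, cos φ₁ + Bx) = -81.64203°

33.301°N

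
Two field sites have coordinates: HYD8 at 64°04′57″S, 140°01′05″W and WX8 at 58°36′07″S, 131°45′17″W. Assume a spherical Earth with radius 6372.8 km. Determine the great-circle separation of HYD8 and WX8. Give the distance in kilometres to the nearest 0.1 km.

HYD8: φ = -64.08250°, λ = -140.01806°
WX8: φ = -58.60194°, λ = -131.75472°
Δφ = 5.4806°,  Δλ = 8.2633°
a = sin²(Δφ/2) + cos φ₁ cos φ₂ sin²(Δλ/2) = 0.003468
c = 2·arcsin(√a) = 0.117843 rad = 6.7519°
d = R·c = 6372.8 × 0.117843 = 751.0 km

751.0 km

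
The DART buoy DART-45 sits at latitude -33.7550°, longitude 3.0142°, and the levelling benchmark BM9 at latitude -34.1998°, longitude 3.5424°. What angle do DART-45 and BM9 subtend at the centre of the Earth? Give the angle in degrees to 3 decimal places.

Δφ = -0.4448°,  Δλ = 0.5282°
a = sin²(Δφ/2) + cos φ₁ cos φ₂ sin²(Δλ/2) = 0.000030
c = 2·arcsin(√a) = 0.010895 rad = 0.6243°

0.624°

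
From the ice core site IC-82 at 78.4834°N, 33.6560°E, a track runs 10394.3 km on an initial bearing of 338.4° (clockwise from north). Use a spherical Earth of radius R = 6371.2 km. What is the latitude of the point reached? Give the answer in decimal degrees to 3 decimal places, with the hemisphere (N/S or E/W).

7.232°N

δ = d/R = 10394.3/6371.2 = 1.631451 rad
φ₂ = arcsin(sin φ₁ cos δ + cos φ₁ sin δ cos θ)
   = arcsin(0.97987·-0.06062 + 0.19965·0.99816·0.92978) = 7.23234°
λ₂ = λ₁ + atan2(sin θ sin δ cos φ₁, cos δ − sin φ₁ sin φ₂) = -124.60405°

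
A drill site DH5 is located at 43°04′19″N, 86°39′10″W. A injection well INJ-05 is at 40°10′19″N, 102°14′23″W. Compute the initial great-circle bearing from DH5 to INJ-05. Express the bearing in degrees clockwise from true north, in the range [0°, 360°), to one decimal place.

261.3°

DH5: φ = +43.07194°, λ = -86.65278°
INJ-05: φ = +40.17194°, λ = -102.23972°
Δλ = -15.5869°
y = sin Δλ · cos φ₂ = -0.205317
x = cos φ₁ sin φ₂ − sin φ₁ cos φ₂ cos Δλ = -0.031402
θ = atan2(y, x) = -98.6957° → 261.3043° (mod 360°)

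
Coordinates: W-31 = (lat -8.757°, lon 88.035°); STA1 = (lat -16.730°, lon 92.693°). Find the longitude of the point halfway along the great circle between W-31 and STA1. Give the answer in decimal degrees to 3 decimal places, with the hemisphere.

Bx = cos φ₂ cos Δλ = 0.954509,  By = cos φ₂ sin Δλ = 0.077771
φₘ = atan2(sin φ₁ + sin φ₂, √((cos φ₁ + Bx)² + By²)) = -12.75369°
λₘ = λ₁ + atan2(By, cos φ₁ + Bx) = 90.32727°

90.327°E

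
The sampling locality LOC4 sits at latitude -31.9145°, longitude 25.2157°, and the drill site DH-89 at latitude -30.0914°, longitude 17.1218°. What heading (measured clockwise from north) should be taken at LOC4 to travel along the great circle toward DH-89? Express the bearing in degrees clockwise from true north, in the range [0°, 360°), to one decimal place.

282.6°

Δλ = -8.0939°
y = sin Δλ · cos φ₂ = -0.121820
x = cos φ₁ sin φ₂ − sin φ₁ cos φ₂ cos Δλ = 0.027257
θ = atan2(y, x) = -77.3878° → 282.6122° (mod 360°)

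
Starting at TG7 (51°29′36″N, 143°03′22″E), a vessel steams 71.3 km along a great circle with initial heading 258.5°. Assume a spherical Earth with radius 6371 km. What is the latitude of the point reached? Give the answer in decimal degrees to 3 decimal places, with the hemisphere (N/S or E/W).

TG7: φ = +51.49333°, λ = +143.05611°
δ = d/R = 71.3/6371 = 0.011191 rad
φ₂ = arcsin(sin φ₁ cos δ + cos φ₁ sin δ cos θ)
   = arcsin(0.78254·0.99994 + 0.62261·0.01119·-0.19937) = 51.36118°
λ₂ = λ₁ + atan2(sin θ sin δ cos φ₁, cos δ − sin φ₁ sin φ₂) = 142.04978°

51.361°N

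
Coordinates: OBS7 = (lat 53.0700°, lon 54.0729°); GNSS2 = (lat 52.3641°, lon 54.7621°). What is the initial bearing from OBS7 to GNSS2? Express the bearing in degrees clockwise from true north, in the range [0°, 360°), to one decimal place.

149.1°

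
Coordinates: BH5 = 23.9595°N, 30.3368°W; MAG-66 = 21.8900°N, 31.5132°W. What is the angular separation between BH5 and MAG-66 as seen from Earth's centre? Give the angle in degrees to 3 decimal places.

2.336°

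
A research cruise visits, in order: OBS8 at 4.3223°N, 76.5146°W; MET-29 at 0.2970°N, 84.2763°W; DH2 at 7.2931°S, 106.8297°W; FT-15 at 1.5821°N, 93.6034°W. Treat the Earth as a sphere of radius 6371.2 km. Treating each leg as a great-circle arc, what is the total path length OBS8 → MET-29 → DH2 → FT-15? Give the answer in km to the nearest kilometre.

5380 km

OBS8→MET-29: c = 0.152478 rad, d = 971.47 km
MET-29→DH2: c = 0.414344 rad, d = 2639.87 km
DH2→FT-15: c = 0.277566 rad, d = 1768.43 km
Total = 971.47 + 2639.87 + 1768.43 = 5379.77 km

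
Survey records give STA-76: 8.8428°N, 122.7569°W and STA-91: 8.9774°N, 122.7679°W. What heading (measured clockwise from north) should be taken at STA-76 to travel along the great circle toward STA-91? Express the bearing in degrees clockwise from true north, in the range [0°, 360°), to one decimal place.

Δλ = -0.0110°
y = sin Δλ · cos φ₂ = -0.000190
x = cos φ₁ sin φ₂ − sin φ₁ cos φ₂ cos Δλ = 0.002349
θ = atan2(y, x) = -4.6151° → 355.3849° (mod 360°)

355.4°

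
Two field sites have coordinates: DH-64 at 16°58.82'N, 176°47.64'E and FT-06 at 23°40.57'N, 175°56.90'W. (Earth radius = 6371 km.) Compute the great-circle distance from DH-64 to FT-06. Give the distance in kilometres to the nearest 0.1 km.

1061.1 km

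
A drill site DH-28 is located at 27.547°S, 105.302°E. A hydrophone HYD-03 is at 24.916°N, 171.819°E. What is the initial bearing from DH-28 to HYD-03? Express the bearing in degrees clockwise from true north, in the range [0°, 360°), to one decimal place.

Δλ = 66.5170°
y = sin Δλ · cos φ₂ = 0.831813
x = cos φ₁ sin φ₂ − sin φ₁ cos φ₂ cos Δλ = 0.540662
θ = atan2(y, x) = 56.9769° → 56.9769° (mod 360°)

57.0°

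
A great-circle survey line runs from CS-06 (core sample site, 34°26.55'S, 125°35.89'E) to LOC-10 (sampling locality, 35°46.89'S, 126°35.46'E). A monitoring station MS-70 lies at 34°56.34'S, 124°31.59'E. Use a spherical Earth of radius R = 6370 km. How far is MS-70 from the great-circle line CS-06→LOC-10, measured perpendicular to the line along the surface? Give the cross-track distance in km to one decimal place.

CS-06: φ = -34.44250°, λ = +125.59817°
LOC-10: φ = -35.78150°, λ = +126.59100°
MS-70: φ = -34.93900°, λ = +124.52650°
δ₁₃ = central angle CS-06→MS-70 = 0.017652 rad  (haversine)
θ₁₃ = bearing CS-06→MS-70 = 240.296°,  θ₁₂ = bearing CS-06→LOC-10 = 149.046°
dₓₜ = R·arcsin(sin δ₁₃ · sin(θ₁₃ − θ₁₂)) = 6370·arcsin(0.01765·sin(91.251°)) = 112.419 km
|dₓₜ| = 112.419 km

112.4 km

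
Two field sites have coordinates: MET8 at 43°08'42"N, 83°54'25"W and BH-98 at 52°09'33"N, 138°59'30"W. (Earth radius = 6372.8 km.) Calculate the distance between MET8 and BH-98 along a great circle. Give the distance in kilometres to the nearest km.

MET8: φ = +43.14500°, λ = -83.90694°
BH-98: φ = +52.15917°, λ = -138.99167°
Δφ = 9.0142°,  Δλ = -55.0847°
a = sin²(Δφ/2) + cos φ₁ cos φ₂ sin²(Δλ/2) = 0.101881
c = 2·arcsin(√a) = 0.649744 rad = 37.2276°
d = R·c = 6372.8 × 0.649744 = 4140.7 km

4141 km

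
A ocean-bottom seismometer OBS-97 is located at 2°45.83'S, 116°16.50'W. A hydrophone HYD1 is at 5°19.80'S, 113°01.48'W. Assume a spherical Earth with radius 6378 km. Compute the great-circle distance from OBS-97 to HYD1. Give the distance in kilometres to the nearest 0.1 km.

OBS-97: φ = -2.76383°, λ = -116.27500°
HYD1: φ = -5.33000°, λ = -113.02467°
Δφ = -2.5662°,  Δλ = 3.2503°
a = sin²(Δφ/2) + cos φ₁ cos φ₂ sin²(Δλ/2) = 0.001301
c = 2·arcsin(√a) = 0.072164 rad = 4.1347°
d = R·c = 6378 × 0.072164 = 460.3 km

460.3 km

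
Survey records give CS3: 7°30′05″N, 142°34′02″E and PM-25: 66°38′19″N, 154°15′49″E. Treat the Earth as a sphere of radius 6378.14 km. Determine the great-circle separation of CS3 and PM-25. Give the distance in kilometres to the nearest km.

6644 km

CS3: φ = +7.50139°, λ = +142.56722°
PM-25: φ = +66.63861°, λ = +154.26361°
Δφ = 59.1372°,  Δλ = 11.6964°
a = sin²(Δφ/2) + cos φ₁ cos φ₂ sin²(Δλ/2) = 0.247590
c = 2·arcsin(√a) = 1.041622 rad = 59.6806°
d = R·c = 6378.14 × 1.041622 = 6643.6 km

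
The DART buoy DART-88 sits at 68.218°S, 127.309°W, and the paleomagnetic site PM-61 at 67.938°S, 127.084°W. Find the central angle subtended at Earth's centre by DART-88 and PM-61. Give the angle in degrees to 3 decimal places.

0.292°

Δφ = 0.2800°,  Δλ = 0.2250°
a = sin²(Δφ/2) + cos φ₁ cos φ₂ sin²(Δλ/2) = 0.000007
c = 2·arcsin(√a) = 0.005102 rad = 0.2923°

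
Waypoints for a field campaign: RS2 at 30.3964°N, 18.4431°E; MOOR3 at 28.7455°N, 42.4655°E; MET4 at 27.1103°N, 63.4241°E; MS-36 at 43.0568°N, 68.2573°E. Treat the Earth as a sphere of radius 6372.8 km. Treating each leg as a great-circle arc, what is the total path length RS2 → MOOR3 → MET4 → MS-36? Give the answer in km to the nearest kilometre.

6218 km

RS2→MOOR3: c = 0.365113 rad, d = 2326.79 km
MOOR3→MET4: c = 0.324035 rad, d = 2065.01 km
MET4→MS-36: c = 0.286616 rad, d = 1826.55 km
Total = 2326.79 + 2065.01 + 1826.55 = 6218.35 km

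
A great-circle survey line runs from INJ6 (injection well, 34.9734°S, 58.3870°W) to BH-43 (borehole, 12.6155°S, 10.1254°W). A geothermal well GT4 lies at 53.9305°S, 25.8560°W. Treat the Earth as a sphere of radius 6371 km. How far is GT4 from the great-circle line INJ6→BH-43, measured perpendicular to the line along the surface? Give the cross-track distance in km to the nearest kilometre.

2948 km

δ₁₃ = central angle INJ6→GT4 = 0.515459 rad  (haversine)
θ₁₃ = bearing INJ6→GT4 = 140.036°,  θ₁₂ = bearing INJ6→BH-43 = 75.125°
dₓₜ = R·arcsin(sin δ₁₃ · sin(θ₁₃ − θ₁₂)) = 6371·arcsin(0.49293·sin(64.911°)) = 2948.302 km
|dₓₜ| = 2948.302 km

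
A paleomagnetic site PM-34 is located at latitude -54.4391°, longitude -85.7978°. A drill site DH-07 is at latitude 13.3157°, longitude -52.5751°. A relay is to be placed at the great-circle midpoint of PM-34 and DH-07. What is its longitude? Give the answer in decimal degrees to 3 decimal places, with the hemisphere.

Bx = cos φ₂ cos Δλ = 0.814057,  By = cos φ₂ sin Δλ = 0.533165
φₘ = atan2(sin φ₁ + sin φ₂, √((cos φ₁ + Bx)² + By²)) = -21.32314°
λₘ = λ₁ + atan2(By, cos φ₁ + Bx) = -64.88965°

64.890°W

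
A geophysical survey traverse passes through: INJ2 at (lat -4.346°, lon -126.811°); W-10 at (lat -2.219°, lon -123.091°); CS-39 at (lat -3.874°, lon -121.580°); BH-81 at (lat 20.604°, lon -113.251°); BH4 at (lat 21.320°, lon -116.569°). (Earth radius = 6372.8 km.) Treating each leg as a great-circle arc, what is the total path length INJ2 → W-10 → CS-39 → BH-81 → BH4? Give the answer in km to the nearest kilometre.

3949 km

INJ2→W-10: c = 0.074694 rad, d = 476.01 km
W-10→CS-39: c = 0.039087 rad, d = 249.10 km
CS-39→BH-81: c = 0.450406 rad, d = 2870.35 km
BH-81→BH4: c = 0.055501 rad, d = 353.70 km
Total = 476.01 + 249.10 + 2870.35 + 353.70 = 3949.15 km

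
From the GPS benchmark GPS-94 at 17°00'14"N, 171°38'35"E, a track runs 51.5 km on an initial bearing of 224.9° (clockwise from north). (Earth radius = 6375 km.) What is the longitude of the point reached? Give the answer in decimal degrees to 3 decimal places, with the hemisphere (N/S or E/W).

GPS-94: φ = +17.00389°, λ = +171.64306°
δ = d/R = 51.5/6375 = 0.008078 rad
φ₂ = arcsin(sin φ₁ cos δ + cos φ₁ sin δ cos θ)
   = arcsin(0.29244·0.99997 + 0.95628·0.00808·-0.70834) = 16.67574°
λ₂ = λ₁ + atan2(sin θ sin δ cos φ₁, cos δ − sin φ₁ sin φ₂) = 171.30199°

171.302°E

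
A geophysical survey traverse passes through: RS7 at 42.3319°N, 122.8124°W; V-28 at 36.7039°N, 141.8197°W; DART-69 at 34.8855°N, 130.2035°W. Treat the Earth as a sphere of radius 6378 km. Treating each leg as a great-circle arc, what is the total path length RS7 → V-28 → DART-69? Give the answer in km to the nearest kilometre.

RS7→V-28: c = 0.273377 rad, d = 1743.60 km
V-28→DART-69: c = 0.167369 rad, d = 1067.48 km
Total = 1743.60 + 1067.48 = 2811.08 km

2811 km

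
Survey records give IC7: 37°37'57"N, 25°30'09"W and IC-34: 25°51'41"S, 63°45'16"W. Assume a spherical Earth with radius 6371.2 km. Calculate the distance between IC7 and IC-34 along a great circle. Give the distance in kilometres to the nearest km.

8111 km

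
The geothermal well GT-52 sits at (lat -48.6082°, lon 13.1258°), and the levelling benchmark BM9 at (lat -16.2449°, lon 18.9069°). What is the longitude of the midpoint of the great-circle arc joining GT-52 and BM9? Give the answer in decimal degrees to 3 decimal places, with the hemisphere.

Bx = cos φ₂ cos Δλ = 0.955192,  By = cos φ₂ sin Δλ = 0.096707
φₘ = atan2(sin φ₁ + sin φ₂, √((cos φ₁ + Bx)² + By²)) = -32.45845°
λₘ = λ₁ + atan2(By, cos φ₁ + Bx) = 16.54964°

16.550°E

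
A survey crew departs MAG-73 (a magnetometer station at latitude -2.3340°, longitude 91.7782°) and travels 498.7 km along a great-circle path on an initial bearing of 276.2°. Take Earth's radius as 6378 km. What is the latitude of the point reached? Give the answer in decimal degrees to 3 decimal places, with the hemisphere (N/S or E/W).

1.844°S

δ = d/R = 498.7/6378 = 0.078191 rad
φ₂ = arcsin(sin φ₁ cos δ + cos φ₁ sin δ cos θ)
   = arcsin(-0.04072·0.99694 + 0.99917·0.07811·0.10800) = -1.84360°
λ₂ = λ₁ + atan2(sin θ sin δ cos φ₁, cos δ − sin φ₁ sin φ₂) = 87.32215°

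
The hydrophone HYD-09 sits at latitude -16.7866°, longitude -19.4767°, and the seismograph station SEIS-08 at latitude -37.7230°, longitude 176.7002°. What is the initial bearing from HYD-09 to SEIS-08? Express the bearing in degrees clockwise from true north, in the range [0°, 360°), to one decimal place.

195.3°

Δλ = -163.8231°
y = sin Δλ · cos φ₂ = -0.220370
x = cos φ₁ sin φ₂ − sin φ₁ cos φ₂ cos Δλ = -0.805168
θ = atan2(y, x) = -164.6933° → 195.3067° (mod 360°)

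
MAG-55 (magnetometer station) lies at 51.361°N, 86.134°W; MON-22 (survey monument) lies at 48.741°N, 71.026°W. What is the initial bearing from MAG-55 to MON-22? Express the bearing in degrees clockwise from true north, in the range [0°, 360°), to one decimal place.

99.2°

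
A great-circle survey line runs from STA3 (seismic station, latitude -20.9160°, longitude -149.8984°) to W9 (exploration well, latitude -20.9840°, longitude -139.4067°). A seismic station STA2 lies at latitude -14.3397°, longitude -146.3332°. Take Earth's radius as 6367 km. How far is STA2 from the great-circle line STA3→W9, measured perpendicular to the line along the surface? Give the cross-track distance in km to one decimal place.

δ₁₃ = central angle STA3→STA2 = 0.129173 rad  (haversine)
θ₁₃ = bearing STA3→STA2 = 27.885°,  θ₁₂ = bearing STA3→W9 = 92.277°
dₓₜ = R·arcsin(sin δ₁₃ · sin(θ₁₃ − θ₁₂)) = 6367·arcsin(0.12881·sin(-64.391°)) = -741.267 km
|dₓₜ| = 741.267 km

741.3 km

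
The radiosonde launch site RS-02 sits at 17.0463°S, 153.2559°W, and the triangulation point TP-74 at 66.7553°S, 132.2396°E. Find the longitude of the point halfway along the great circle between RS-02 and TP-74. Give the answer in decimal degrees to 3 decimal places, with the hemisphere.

172.967°W

Bx = cos φ₂ cos Δλ = 0.105438,  By = cos φ₂ sin Δλ = -0.380314
φₘ = atan2(sin φ₁ + sin φ₂, √((cos φ₁ + Bx)² + By²)) = -47.06590°
λₘ = λ₁ + atan2(By, cos φ₁ + Bx) = -172.96735°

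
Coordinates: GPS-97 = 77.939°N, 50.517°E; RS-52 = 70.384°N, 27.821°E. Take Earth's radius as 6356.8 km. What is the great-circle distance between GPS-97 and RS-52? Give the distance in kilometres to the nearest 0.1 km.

Δφ = -7.5550°,  Δλ = -22.6960°
a = sin²(Δφ/2) + cos φ₁ cos φ₂ sin²(Δλ/2) = 0.007056
c = 2·arcsin(√a) = 0.168203 rad = 9.6373°
d = R·c = 6356.8 × 0.168203 = 1069.2 km

1069.2 km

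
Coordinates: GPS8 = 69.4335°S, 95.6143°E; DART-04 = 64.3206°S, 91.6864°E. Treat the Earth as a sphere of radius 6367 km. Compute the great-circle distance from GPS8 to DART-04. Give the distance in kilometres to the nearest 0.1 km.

593.2 km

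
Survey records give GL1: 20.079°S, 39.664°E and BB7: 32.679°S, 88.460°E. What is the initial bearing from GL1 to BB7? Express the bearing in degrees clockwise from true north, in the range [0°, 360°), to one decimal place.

116.6°

Δλ = 48.7960°
y = sin Δλ · cos φ₂ = 0.633275
x = cos φ₁ sin φ₂ − sin φ₁ cos φ₂ cos Δλ = -0.316757
θ = atan2(y, x) = 116.5737° → 116.5737° (mod 360°)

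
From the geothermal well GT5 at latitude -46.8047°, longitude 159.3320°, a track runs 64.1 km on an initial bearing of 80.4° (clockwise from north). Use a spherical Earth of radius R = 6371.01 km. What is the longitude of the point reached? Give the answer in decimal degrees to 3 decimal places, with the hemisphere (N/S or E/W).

δ = d/R = 64.1/6371.01 = 0.010061 rad
φ₂ = arcsin(sin φ₁ cos δ + cos φ₁ sin δ cos θ)
   = arcsin(-0.72902·0.99995 + 0.68449·0.01006·0.16677) = -46.70557°
λ₂ = λ₁ + atan2(sin θ sin δ cos φ₁, cos δ − sin φ₁ sin φ₂) = 160.16088°

160.161°E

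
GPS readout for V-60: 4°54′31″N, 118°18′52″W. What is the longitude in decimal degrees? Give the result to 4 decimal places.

118° + 18′/60 + 52″/3600 = 118 + 0.30000 + 0.01444 = 118.3144°

118.3144°W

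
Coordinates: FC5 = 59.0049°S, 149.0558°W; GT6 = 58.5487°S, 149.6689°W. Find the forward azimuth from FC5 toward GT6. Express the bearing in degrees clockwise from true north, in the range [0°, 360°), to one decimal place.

324.9°

Δλ = -0.6131°
y = sin Δλ · cos φ₂ = -0.005583
x = cos φ₁ sin φ₂ − sin φ₁ cos φ₂ cos Δλ = 0.007937
θ = atan2(y, x) = -35.1257° → 324.8743° (mod 360°)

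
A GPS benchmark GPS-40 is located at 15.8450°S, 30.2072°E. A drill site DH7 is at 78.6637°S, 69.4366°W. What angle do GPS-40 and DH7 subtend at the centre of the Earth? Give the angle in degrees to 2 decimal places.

Δφ = -62.8187°,  Δλ = -99.6438°
a = sin²(Δφ/2) + cos φ₁ cos φ₂ sin²(Δλ/2) = 0.381985
c = 2·arcsin(√a) = 1.332517 rad = 76.3476°

76.35°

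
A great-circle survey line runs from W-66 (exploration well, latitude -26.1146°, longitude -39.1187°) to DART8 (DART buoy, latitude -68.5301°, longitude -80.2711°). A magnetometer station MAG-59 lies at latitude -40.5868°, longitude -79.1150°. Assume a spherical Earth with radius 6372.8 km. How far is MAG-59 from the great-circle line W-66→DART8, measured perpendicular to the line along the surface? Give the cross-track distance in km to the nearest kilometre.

δ₁₃ = central angle W-66→MAG-59 = 0.628749 rad  (haversine)
θ₁₃ = bearing W-66→MAG-59 = 236.091°,  θ₁₂ = bearing W-66→DART8 = 198.634°
dₓₜ = R·arcsin(sin δ₁₃ · sin(θ₁₃ − θ₁₂)) = 6372.8·arcsin(0.58813·sin(37.458°)) = 2331.107 km
|dₓₜ| = 2331.107 km

2331 km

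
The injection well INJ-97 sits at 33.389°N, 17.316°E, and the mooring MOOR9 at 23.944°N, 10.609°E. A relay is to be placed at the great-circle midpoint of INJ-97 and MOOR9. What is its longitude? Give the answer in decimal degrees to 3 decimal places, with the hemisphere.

13.811°E

Bx = cos φ₂ cos Δλ = 0.907688,  By = cos φ₂ sin Δλ = -0.106741
φₘ = atan2(sin φ₁ + sin φ₂, √((cos φ₁ + Bx)² + By²)) = 28.70777°
λₘ = λ₁ + atan2(By, cos φ₁ + Bx) = 13.81087°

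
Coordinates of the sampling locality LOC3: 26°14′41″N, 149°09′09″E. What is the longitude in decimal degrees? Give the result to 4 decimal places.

149.1525°E

149° + 9′/60 + 9″/3600 = 149 + 0.15000 + 0.00250 = 149.1525°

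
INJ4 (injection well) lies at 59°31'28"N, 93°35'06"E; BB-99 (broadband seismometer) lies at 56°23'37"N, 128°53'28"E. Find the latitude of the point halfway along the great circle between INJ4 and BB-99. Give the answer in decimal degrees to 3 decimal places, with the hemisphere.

59.186°N

INJ4: φ = +59.52444°, λ = +93.58500°
BB-99: φ = +56.39361°, λ = +128.89111°
Bx = cos φ₂ cos Δλ = 0.451685,  By = cos φ₂ sin Δλ = 0.319883
φₘ = atan2(sin φ₁ + sin φ₂, √((cos φ₁ + Bx)² + By²)) = 59.18604°
λₘ = λ₁ + atan2(By, cos φ₁ + Bx) = 112.03418°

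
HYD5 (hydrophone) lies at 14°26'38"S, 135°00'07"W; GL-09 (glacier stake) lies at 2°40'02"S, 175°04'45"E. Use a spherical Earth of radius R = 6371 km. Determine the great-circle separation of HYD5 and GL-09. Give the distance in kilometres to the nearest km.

HYD5: φ = -14.44389°, λ = -135.00194°
GL-09: φ = -2.66722°, λ = +175.07917°
Δφ = 11.7767°,  Δλ = -49.9189°
a = sin²(Δφ/2) + cos φ₁ cos φ₂ sin²(Δλ/2) = 0.182774
c = 2·arcsin(√a) = 0.883497 rad = 50.6206°
d = R·c = 6371 × 0.883497 = 5628.8 km

5629 km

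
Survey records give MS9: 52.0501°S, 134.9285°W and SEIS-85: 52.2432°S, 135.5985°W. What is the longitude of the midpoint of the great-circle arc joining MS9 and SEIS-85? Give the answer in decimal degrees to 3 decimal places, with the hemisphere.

Bx = cos φ₂ cos Δλ = 0.612269,  By = cos φ₂ sin Δλ = -0.007160
φₘ = atan2(sin φ₁ + sin φ₂, √((cos φ₁ + Bx)² + By²)) = -52.14712°
λₘ = λ₁ + atan2(By, cos φ₁ + Bx) = -135.26277°

135.263°W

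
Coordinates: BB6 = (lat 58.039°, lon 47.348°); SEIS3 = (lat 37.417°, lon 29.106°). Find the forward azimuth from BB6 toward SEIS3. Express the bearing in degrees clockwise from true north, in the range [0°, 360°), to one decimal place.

Δλ = -18.2420°
y = sin Δλ · cos φ₂ = -0.248620
x = cos φ₁ sin φ₂ − sin φ₁ cos φ₂ cos Δλ = -0.318336
θ = atan2(y, x) = -142.0102° → 217.9898° (mod 360°)

218.0°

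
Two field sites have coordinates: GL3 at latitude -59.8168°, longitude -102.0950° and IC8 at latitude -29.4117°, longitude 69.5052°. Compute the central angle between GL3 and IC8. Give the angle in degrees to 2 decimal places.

Δφ = 30.4051°,  Δλ = 171.6002°
a = sin²(Δφ/2) + cos φ₁ cos φ₂ sin²(Δλ/2) = 0.504383
c = 2·arcsin(√a) = 1.579563 rad = 90.5023°

90.50°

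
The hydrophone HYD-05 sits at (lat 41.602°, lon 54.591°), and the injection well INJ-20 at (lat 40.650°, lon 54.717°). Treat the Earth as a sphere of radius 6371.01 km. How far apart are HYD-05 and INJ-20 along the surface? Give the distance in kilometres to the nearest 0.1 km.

Δφ = -0.9520°,  Δλ = 0.1260°
a = sin²(Δφ/2) + cos φ₁ cos φ₂ sin²(Δλ/2) = 0.000070
c = 2·arcsin(√a) = 0.016698 rad = 0.9567°
d = R·c = 6371.01 × 0.016698 = 106.4 km

106.4 km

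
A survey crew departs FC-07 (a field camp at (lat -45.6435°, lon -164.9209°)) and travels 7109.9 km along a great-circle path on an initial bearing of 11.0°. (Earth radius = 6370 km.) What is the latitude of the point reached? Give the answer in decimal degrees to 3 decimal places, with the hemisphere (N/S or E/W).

δ = d/R = 7109.9/6370 = 1.116154 rad
φ₂ = arcsin(sin φ₁ cos δ + cos φ₁ sin δ cos θ)
   = arcsin(-0.71500·0.43914 + 0.69912·0.89842·0.98163) = 17.61234°
λ₂ = λ₁ + atan2(sin θ sin δ cos φ₁, cos δ − sin φ₁ sin φ₂) = -154.55947°

17.612°N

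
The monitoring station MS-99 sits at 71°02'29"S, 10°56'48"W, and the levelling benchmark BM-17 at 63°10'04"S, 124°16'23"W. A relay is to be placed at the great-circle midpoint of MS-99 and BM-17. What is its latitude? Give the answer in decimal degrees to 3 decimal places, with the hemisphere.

76.553°S

MS-99: φ = -71.04139°, λ = -10.94667°
BM-17: φ = -63.16778°, λ = -124.27306°
Bx = cos φ₂ cos Δλ = -0.178732,  By = cos φ₂ sin Δλ = -0.414486
φₘ = atan2(sin φ₁ + sin φ₂, √((cos φ₁ + Bx)² + By²)) = -76.55267°
λₘ = λ₁ + atan2(By, cos φ₁ + Bx) = -81.52335°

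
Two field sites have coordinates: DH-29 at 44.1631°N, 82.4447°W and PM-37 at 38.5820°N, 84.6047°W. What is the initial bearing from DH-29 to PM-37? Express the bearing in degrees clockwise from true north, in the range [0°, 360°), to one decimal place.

196.9°

Δλ = -2.1600°
y = sin Δλ · cos φ₂ = -0.029463
x = cos φ₁ sin φ₂ − sin φ₁ cos φ₂ cos Δλ = -0.096868
θ = atan2(y, x) = -163.0825° → 196.9175° (mod 360°)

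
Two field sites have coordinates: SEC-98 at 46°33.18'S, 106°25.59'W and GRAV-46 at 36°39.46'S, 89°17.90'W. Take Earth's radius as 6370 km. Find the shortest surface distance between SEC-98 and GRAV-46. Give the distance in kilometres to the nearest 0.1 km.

1792.8 km

SEC-98: φ = -46.55300°, λ = -106.42650°
GRAV-46: φ = -36.65767°, λ = -89.29833°
Δφ = 9.8953°,  Δλ = 17.1282°
a = sin²(Δφ/2) + cos φ₁ cos φ₂ sin²(Δλ/2) = 0.019672
c = 2·arcsin(√a) = 0.281442 rad = 16.1255°
d = R·c = 6370 × 0.281442 = 1792.8 km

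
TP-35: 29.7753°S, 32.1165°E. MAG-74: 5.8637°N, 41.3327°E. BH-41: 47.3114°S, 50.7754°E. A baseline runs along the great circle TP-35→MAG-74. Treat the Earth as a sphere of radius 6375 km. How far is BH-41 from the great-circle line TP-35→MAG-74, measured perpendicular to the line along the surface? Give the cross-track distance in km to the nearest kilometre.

δ₁₃ = central angle TP-35→BH-41 = 0.396041 rad  (haversine)
θ₁₃ = bearing TP-35→BH-41 = 145.785°,  θ₁₂ = bearing TP-35→MAG-74 = 15.454°
dₓₜ = R·arcsin(sin δ₁₃ · sin(θ₁₃ − θ₁₂)) = 6375·arcsin(0.38577·sin(130.331°)) = 1902.885 km
|dₓₜ| = 1902.885 km

1903 km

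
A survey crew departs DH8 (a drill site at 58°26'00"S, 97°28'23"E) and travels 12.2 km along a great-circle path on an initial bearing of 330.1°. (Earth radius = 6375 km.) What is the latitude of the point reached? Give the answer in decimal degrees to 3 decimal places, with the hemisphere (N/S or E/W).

58.338°S

DH8: φ = -58.43333°, λ = +97.47306°
δ = d/R = 12.2/6375 = 0.001914 rad
φ₂ = arcsin(sin φ₁ cos δ + cos φ₁ sin δ cos θ)
   = arcsin(-0.85203·1.00000 + 0.52349·0.00191·0.86690) = -58.33824°
λ₂ = λ₁ + atan2(sin θ sin δ cos φ₁, cos δ − sin φ₁ sin φ₂) = 97.36893°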